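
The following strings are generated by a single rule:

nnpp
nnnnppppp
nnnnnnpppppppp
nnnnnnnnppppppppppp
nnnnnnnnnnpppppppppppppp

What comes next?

nnnnnnnnnnnnppppppppppppppppp

Reading off run lengths: n runs 2, 4, 6, 8, 10; p runs 2, 5, 8, 11, 14 — each is linear in n (n = 1, 2, …).
Setting n = 6 gives 12, 17 characters in each block.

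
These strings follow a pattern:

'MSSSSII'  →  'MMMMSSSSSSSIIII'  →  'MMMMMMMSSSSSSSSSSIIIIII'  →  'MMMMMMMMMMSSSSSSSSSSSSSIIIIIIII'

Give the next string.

MMMMMMMMMMMMMSSSSSSSSSSSSSSSSIIIIIIIIII

Term n consists of 3n-2 M's, followed by 3n+1 S's, followed by 2n I's (n = 1, 2, …).
For the next term, n = 5, so the run lengths are 13, 16, 10.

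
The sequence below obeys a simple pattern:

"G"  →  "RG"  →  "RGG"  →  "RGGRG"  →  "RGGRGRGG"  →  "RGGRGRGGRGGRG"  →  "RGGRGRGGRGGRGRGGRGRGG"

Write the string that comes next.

RGGRGRGGRGGRGRGGRGRGGRGGRGRGGRGGRG

Each term (from the third on) is the previous term followed by the one before it: term 3 = RG·G = RGG.
So term 8 is RGGRGRGGRGGRGRGGRGRGG·RGGRGRGGRGGRG.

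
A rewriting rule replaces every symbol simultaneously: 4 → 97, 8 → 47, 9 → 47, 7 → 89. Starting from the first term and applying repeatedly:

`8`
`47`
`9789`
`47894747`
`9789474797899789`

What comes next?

47894747978997894789474747894747

Replace each of the 16 characters of 9789474797899789 in place — 47 89 47 47 97 89 97 89 47 89 47 47 47 89 47 47 — and concatenate.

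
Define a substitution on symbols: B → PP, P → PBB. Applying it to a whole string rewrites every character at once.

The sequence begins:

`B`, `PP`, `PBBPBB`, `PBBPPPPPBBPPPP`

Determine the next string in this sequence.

Applying the rule to each of the 14 symbols of PBBPPPPPBBPPPP gives the pieces PBB PP PP PBB PBB PBB PBB PBB PP PP PBB PBB PBB PBB, which concatenate to the answer.

PBBPPPPPBBPBBPBBPBBPBBPPPPPBBPBBPBBPBB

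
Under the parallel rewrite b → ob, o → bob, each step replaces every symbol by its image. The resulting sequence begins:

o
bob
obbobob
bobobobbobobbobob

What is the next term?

obbobobbobobbobobobbobobbobobobbobobbobob

Replace each of the 17 characters of bobobobbobobbobob in place — ob bob ob bob ob bob ob ob bob ob bob ob ob bob ob bob ob — and concatenate.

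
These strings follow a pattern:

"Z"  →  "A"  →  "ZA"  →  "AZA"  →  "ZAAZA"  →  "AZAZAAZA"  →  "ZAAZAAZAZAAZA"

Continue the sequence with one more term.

This is a Fibonacci-style word recurrence s(k) = s(k−2)·s(k−1): e.g. Z·A = ZA.
Continuing: AZAZAAZA · ZAAZAAZAZAAZA gives term 8.

AZAZAAZAZAAZAAZAZAAZA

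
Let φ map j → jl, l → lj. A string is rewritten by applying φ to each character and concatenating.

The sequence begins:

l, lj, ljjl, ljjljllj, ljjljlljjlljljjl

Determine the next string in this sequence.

Applying the rule to each of the 16 symbols of ljjljlljjlljljjl gives the pieces lj jl jl lj jl lj lj jl jl lj lj jl lj jl jl lj, which concatenate to the answer.

ljjljlljjlljljjljlljljjlljjljllj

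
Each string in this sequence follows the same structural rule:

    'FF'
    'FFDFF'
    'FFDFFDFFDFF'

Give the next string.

s(k+1) = s(k)·D·s(k) — each term doubles the last with 'D' between the halves.
Doubling FFDFFDFFDFF with 'D' between the halves:

FFDFFDFFDFFDFFDFFDFFDFF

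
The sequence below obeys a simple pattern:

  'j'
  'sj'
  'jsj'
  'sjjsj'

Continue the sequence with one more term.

jsjsjjsj

Each term (from the third on) is the two preceding terms concatenated in order: term 3 = j·sj = jsj.
So term 5 is jsj·sjjsj.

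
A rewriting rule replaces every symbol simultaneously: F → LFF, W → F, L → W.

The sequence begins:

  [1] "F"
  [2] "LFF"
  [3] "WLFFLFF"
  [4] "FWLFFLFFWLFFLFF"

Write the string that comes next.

LFFFWLFFLFFWLFFLFFFWLFFLFFWLFFLFF

φ(FWLFFLFFWLFFLFF) expands symbol-by-symbol to LFF F W LFF LFF W LFF LFF F W LFF LFF W LFF LFF; joining the 15 pieces gives the next term.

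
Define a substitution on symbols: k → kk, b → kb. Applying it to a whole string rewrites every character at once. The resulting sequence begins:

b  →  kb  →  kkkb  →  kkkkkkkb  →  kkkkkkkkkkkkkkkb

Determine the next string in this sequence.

kkkkkkkkkkkkkkkkkkkkkkkkkkkkkkkb

Replace each of the 16 characters of kkkkkkkkkkkkkkkb in place — kk kk kk kk kk kk kk kk kk kk kk kk kk kk kk kb — and concatenate.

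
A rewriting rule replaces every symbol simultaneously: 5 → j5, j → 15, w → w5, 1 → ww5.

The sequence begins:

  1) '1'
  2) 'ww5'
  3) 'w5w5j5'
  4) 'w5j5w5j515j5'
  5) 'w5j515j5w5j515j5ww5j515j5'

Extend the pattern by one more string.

Rewriting the 25 symbols of w5j515j5w5j515j5ww5j515j5 one by one yields w5 j5 15 j5 ww5 j5 15 j5 w5 j5 15 j5 ww5 j5 15 j5 w5 w5 j5 15 j5 ww5 j5 15 j5; concatenated:

w5j515j5ww5j515j5w5j515j5ww5j515j5w5w5j515j5ww5j515j5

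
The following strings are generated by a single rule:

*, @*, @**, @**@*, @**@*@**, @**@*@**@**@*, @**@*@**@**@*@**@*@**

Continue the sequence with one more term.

@**@*@**@**@*@**@*@**@**@*@**@**@*

From term 3 onward, concatenate the last term with the second-to-last: @*·* = @**, @**·@* = @**@*, …
So term 8 is @**@*@**@**@*@**@*@**·@**@*@**@**@*.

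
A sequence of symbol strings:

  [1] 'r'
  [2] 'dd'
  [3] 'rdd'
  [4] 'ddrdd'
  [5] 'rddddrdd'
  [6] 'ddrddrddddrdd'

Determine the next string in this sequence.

From term 3 onward, concatenate the second-to-last term with the last: r·dd = rdd, dd·rdd = ddrdd, …
Continuing: rddddrdd · ddrddrddddrdd gives term 7.

rddddrddddrddrddddrdd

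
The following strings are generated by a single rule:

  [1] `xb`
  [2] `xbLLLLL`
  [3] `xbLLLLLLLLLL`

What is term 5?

xbLLLLLLLLLLLLLLLLLLLL

Each term is the previous one with LLLLL appended.
From xbLLLLLLLLLL, 2 further steps: xbLLLLLLLLLL → xbLLLLLLLLLLLLLLL → (answer).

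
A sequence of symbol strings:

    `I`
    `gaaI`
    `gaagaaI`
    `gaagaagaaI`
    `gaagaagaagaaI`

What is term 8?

gaagaagaagaagaagaagaaI

Each term is the previous one with gaa prepended.
From gaagaagaagaaI, 3 further steps: gaagaagaagaaI → gaagaagaagaagaaI → gaagaagaagaagaagaaI → (answer).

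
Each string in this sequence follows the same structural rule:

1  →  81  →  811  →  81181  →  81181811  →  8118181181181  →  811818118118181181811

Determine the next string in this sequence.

From term 3 onward, concatenate the last term with the second-to-last: 81·1 = 811, 811·81 = 81181, …
So term 8 is 811818118118181181811·8118181181181.

8118181181181811818118118181181181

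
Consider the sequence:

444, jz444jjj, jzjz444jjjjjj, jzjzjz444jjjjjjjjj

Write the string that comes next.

Every step adds jz to the front and jjj to the end of the previous string.
One more step from jzjzjz444jjjjjjjjj gives the answer.

jzjzjzjz444jjjjjjjjjjjj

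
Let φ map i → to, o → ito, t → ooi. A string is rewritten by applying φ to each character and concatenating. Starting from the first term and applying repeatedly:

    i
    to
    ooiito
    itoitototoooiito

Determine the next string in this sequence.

toooiitotoooiitoooiitoooiitoitoitototoooiito

Applying the rule to each of the 16 symbols of itoitototoooiito gives the pieces to ooi ito to ooi ito ooi ito ooi ito ito ito to to ooi ito, which concatenate to the answer.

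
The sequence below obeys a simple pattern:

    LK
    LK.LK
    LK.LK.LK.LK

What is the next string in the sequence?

Each string is two copies of the previous one joined by '.'.
Doubling LK.LK.LK.LK with '.' between the halves:

LK.LK.LK.LK.LK.LK.LK.LK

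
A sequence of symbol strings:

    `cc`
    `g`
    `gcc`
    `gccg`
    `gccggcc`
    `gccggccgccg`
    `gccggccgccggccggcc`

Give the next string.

This is a Fibonacci-style word recurrence s(k) = s(k−1)·s(k−2): e.g. g·cc = gcc.
The next term joins gccggccgccggccggcc and gccggccgccg.

gccggccgccggccggccgccggccgccg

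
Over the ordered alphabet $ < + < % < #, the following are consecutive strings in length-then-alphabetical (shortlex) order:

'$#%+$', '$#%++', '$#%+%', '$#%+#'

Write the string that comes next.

$#%%$

Find the rightmost character of $#%+# below #, bump it to the next letter, and reset everything to its right to $.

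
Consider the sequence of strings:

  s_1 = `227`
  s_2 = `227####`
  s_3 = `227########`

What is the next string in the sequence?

227############

The strings grow by a fixed suffix #### each time.
One more step from 227######## gives the answer.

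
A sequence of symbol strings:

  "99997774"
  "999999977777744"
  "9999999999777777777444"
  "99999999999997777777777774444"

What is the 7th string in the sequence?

The n-th term is 3n+1 9's then 3n 7's then n 4's (n = 1, 2, …).
At n = 7 the blocks have lengths 22, 21, 7.

99999999999999999999997777777777777777777774444444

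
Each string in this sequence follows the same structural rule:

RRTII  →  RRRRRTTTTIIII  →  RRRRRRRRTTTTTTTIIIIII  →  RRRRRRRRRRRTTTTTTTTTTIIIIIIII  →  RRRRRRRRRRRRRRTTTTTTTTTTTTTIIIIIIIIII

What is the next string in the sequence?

Each string has the form R^{3n-1} T^{3n-2} I^{2n} (n = 1, 2, …).
For the next term, n = 6, so the run lengths are 17, 16, 12.

RRRRRRRRRRRRRRRRRTTTTTTTTTTTTTTTTIIIIIIIIIIII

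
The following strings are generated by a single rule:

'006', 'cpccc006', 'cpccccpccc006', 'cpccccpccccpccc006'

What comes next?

Each term is the previous one with cpccc prepended.
Applying this once more to cpccccpccccpccc006:

cpccccpccccpccccpccc006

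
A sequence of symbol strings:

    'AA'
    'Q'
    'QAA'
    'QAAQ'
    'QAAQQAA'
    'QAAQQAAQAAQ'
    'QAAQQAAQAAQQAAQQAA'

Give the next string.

QAAQQAAQAAQQAAQQAAQAAQQAAQAAQ

This is a Fibonacci-style word recurrence s(k) = s(k−1)·s(k−2): e.g. Q·AA = QAA.
The next term joins QAAQQAAQAAQQAAQQAA and QAAQQAAQAAQ.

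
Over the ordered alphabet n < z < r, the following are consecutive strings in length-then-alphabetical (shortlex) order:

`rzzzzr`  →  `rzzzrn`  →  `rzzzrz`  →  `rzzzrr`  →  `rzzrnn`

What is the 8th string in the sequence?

Stepping forward 3 times from rzzrnn: rzzrnn → rzzrnz → rzzrnr, then the target.

rzzrzn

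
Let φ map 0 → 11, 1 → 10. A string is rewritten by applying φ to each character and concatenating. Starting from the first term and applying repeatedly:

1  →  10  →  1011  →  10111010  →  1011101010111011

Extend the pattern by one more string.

10111010101110111011101010111010

φ(1011101010111011) expands symbol-by-symbol to 10 11 10 10 10 11 10 11 10 11 10 10 10 11 10 10; joining the 16 pieces gives the next term.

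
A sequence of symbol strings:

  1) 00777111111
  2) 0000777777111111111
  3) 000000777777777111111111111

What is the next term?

00000000777777777777111111111111111

Reading off run lengths: 0 runs 2, 4, 6; 7 runs 3, 6, 9; 1 runs 6, 9, 12 — each is linear in n (n = 1, 2, …).
Setting n = 4 gives 8, 12, 15 characters in each block.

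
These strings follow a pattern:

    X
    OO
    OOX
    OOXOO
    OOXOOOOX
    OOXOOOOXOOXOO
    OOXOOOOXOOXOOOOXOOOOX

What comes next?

OOXOOOOXOOXOOOOXOOOOXOOXOOOOXOOXOO

Each term (from the third on) is the previous term followed by the one before it: term 3 = OO·X = OOX.
The next term joins OOXOOOOXOOXOOOOXOOOOX and OOXOOOOXOOXOO.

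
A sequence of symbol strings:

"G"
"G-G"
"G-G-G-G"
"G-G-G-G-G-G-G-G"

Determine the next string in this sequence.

Every step duplicates the string with '-' between the halves.
Doubling G-G-G-G-G-G-G-G with '-' between the halves:

G-G-G-G-G-G-G-G-G-G-G-G-G-G-G-G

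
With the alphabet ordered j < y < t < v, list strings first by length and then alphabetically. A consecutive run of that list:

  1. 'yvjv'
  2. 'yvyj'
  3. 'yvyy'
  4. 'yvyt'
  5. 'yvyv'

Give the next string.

yvtj

The successor of yvyv increments the rightmost position that isn't already v and resets every position after it to j.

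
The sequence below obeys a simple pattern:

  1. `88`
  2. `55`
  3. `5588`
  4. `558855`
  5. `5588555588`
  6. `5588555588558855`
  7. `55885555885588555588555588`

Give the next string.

558855558855885555885555885588555588558855

This is a Fibonacci-style word recurrence s(k) = s(k−1)·s(k−2): e.g. 55·88 = 5588.
The next term joins 55885555885588555588555588 and 5588555588558855.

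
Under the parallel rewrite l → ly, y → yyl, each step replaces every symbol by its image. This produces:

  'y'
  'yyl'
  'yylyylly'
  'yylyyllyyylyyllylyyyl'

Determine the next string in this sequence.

yylyyllyyylyyllylyyylyylyyllyyylyyllylyyyllyyylyylyylly

Applying the rule to each of the 21 symbols of yylyyllyyylyyllylyyyl gives the pieces yyl yyl ly yyl yyl ly ly yyl yyl yyl ly yyl yyl ly ly yyl ly yyl yyl yyl ly, which concatenate to the answer.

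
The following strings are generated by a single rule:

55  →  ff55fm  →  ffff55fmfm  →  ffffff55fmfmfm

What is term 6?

ffffffffff55fmfmfmfmfm

s(k+1) = ff·s(k)·fm, so each term gains ff as a prefix and fm as a suffix.
From ffffff55fmfmfm, 2 further steps: ffffff55fmfmfm → ffffffff55fmfmfmfm → (answer).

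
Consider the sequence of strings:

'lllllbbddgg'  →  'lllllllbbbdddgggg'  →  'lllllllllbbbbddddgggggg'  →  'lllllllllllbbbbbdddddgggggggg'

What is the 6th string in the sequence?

Term n consists of 2n+1 l's, followed by n b's, followed by n d's, followed by 2n-2 g's, where the shown terms are n = 2, 3, 4, 5.
For term 6, n = 7, so the run lengths are 15, 7, 7, 12.

lllllllllllllllbbbbbbbdddddddgggggggggggg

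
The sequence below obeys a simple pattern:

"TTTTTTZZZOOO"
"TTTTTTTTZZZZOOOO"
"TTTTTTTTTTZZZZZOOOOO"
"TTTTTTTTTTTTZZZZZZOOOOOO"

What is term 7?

TTTTTTTTTTTTTTTTTTZZZZZZZZZOOOOOOOOO

Each string has the form T^{2n} Z^{n} O^{n}, where the shown terms are n = 3, 4, 5, 6.
Setting n = 9 gives 18, 9, 9 characters in each block.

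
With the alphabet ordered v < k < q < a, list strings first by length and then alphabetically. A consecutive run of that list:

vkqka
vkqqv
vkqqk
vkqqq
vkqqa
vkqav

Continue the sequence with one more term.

vkqak

Treat vkqav as a base-4 numeral over the given alphabet and add one, carrying through any trailing a's.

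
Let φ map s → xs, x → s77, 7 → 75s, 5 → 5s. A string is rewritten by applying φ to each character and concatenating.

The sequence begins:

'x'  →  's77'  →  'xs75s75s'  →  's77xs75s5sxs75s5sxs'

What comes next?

xs75s75ss77xs75s5sxs5sxss77xs75s5sxs5sxss77xs

φ(s77xs75s5sxs75s5sxs) expands symbol-by-symbol to xs 75s 75s s77 xs 75s 5s xs 5s xs s77 xs 75s 5s xs 5s xs s77 xs; joining the 19 pieces gives the next term.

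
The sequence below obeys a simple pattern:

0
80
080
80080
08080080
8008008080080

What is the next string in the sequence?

Each term (from the third on) is the two preceding terms concatenated in order: term 3 = 0·80 = 080.
The next term joins 08080080 and 8008008080080.

080800808008008080080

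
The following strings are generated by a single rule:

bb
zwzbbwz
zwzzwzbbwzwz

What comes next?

Every step adds zwz to the front and wz to the end of the previous string.
One more step from zwzzwzbbwzwz gives the answer.

zwzzwzzwzbbwzwzwz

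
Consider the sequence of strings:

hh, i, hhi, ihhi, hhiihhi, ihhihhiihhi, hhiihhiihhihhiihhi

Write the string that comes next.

Each term (from the third on) is the two preceding terms concatenated in order: term 3 = hh·i = hhi.
So term 8 is ihhihhiihhi·hhiihhiihhihhiihhi.

ihhihhiihhihhiihhiihhihhiihhi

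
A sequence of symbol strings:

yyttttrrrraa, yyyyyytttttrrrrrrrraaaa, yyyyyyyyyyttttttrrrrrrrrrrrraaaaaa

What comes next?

Each string has the form y^{4n-2} t^{n+3} r^{4n} a^{2n} (n = 1, 2, …).
Setting n = 4 gives 14, 7, 16, 8 characters in each block.

yyyyyyyyyyyyyytttttttrrrrrrrrrrrrrrrraaaaaaaa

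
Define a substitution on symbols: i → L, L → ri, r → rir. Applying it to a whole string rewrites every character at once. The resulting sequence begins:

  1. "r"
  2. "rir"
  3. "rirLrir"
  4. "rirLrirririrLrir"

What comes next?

Replace each of the 16 characters of rirLrirririrLrir in place — rir L rir ri rir L rir rir L rir L rir ri rir L rir — and concatenate.

rirLrirririrLrirrirLrirLrirririrLrir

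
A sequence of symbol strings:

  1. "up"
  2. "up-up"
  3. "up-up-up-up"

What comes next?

s(k+1) = s(k)·-·s(k) — each term doubles the last with '-' between the halves.
Doubling up-up-up-up with '-' between the halves:

up-up-up-up-up-up-up-up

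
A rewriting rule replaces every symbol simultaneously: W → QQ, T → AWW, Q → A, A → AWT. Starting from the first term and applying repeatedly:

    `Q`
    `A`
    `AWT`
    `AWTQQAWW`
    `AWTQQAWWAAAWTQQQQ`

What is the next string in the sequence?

AWTQQAWWAAAWTQQQQAWTAWTAWTQQAWWAAAA

φ(AWTQQAWWAAAWTQQQQ) expands symbol-by-symbol to AWT QQ AWW A A AWT QQ QQ AWT AWT AWT QQ AWW A A A A; joining the 17 pieces gives the next term.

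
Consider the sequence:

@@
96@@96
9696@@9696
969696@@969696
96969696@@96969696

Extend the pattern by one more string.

Every step adds 96 to the front and 96 to the end of the previous string.
One more step from 96969696@@96969696 gives the answer.

9696969696@@9696969696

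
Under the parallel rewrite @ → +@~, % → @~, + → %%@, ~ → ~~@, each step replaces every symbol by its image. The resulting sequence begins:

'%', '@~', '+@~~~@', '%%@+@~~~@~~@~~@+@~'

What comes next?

Replace each of the 18 characters of %%@+@~~~@~~@~~@+@~ in place — @~ @~ +@~ %%@ +@~ ~~@ ~~@ ~~@ +@~ ~~@ ~~@ +@~ ~~@ ~~@ +@~ %%@ +@~ ~~@ — and concatenate.

@~@~+@~%%@+@~~~@~~@~~@+@~~~@~~@+@~~~@~~@+@~%%@+@~~~@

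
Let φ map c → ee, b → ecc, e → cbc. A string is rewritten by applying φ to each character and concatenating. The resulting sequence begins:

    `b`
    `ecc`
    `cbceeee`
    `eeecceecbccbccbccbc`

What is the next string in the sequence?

cbccbccbceeeecbccbceeecceeeeecceeeeecceeeeeccee

Replace each of the 19 characters of eeecceecbccbccbccbc in place — cbc cbc cbc ee ee cbc cbc ee ecc ee ee ecc ee ee ecc ee ee ecc ee — and concatenate.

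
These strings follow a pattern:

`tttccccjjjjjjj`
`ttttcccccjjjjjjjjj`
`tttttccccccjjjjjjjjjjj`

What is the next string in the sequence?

ttttttcccccccjjjjjjjjjjjjj

Each string has the form t^{n} c^{n+1} j^{2n+1}, where the shown terms are n = 3, 4, 5.
For the next term, n = 6, so the run lengths are 6, 7, 13.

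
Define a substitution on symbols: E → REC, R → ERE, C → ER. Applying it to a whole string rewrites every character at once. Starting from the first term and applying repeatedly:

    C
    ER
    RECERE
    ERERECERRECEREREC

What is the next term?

Rewriting the 17 symbols of ERERECERRECEREREC one by one yields REC ERE REC ERE REC ER REC ERE ERE REC ER REC ERE REC ERE REC ER; concatenated:

RECERERECERERECERRECEREERERECERRECERERECERERECER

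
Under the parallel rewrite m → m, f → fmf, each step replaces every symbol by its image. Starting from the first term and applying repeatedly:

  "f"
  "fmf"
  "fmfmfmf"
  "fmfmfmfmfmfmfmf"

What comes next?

fmfmfmfmfmfmfmfmfmfmfmfmfmfmfmf

Applying the rule to each of the 15 symbols of fmfmfmfmfmfmfmf gives the pieces fmf m fmf m fmf m fmf m fmf m fmf m fmf m fmf, which concatenate to the answer.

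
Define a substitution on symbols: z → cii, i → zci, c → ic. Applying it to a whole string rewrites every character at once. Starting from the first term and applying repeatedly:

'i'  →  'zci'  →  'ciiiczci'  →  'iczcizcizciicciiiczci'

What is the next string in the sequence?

φ(iczcizcizciicciiiczci) expands symbol-by-symbol to zci ic cii ic zci cii ic zci cii ic zci zci ic ic zci zci zci ic cii ic zci; joining the 21 pieces gives the next term.

zciicciiiczciciiiczciciiiczcizciiciczcizcizciicciiiczci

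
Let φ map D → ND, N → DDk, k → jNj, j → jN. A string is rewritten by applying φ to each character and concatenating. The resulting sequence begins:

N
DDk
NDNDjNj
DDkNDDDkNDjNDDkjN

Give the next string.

NDNDjNjDDkNDNDNDjNjDDkNDjNDDkNDNDjNjjNDDk

Applying the rule to each of the 17 symbols of DDkNDDDkNDjNDDkjN gives the pieces ND ND jNj DDk ND ND ND jNj DDk ND jN DDk ND ND jNj jN DDk, which concatenate to the answer.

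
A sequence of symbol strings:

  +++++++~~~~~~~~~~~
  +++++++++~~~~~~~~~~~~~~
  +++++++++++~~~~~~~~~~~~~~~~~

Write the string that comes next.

Each string has the form +^{2n+1} ~^{3n+2}, where the shown terms are n = 3, 4, 5.
For the next term, n = 6, so the run lengths are 13, 20.

+++++++++++++~~~~~~~~~~~~~~~~~~~~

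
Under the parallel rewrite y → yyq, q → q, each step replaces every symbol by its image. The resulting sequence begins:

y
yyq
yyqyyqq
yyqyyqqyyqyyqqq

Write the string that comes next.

Rewriting the 15 symbols of yyqyyqqyyqyyqqq one by one yields yyq yyq q yyq yyq q q yyq yyq q yyq yyq q q q; concatenated:

yyqyyqqyyqyyqqqyyqyyqqyyqyyqqqq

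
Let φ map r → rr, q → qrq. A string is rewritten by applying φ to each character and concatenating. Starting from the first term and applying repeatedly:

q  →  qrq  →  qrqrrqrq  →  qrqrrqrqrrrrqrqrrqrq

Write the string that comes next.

Replace each of the 20 characters of qrqrrqrqrrrrqrqrrqrq in place — qrq rr qrq rr rr qrq rr qrq rr rr rr rr qrq rr qrq rr rr qrq rr qrq — and concatenate.

qrqrrqrqrrrrqrqrrqrqrrrrrrrrqrqrrqrqrrrrqrqrrqrq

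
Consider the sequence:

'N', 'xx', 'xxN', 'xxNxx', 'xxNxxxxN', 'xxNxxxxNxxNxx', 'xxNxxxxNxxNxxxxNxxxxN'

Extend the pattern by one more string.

xxNxxxxNxxNxxxxNxxxxNxxNxxxxNxxNxx

From term 3 onward, concatenate the last term with the second-to-last: xx·N = xxN, xxN·xx = xxNxx, …
The next term joins xxNxxxxNxxNxxxxNxxxxN and xxNxxxxNxxNxx.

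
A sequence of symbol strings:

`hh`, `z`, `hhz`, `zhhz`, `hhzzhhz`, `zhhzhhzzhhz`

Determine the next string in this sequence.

This is a Fibonacci-style word recurrence s(k) = s(k−2)·s(k−1): e.g. hh·z = hhz.
Continuing: hhzzhhz · zhhzhhzzhhz gives term 7.

hhzzhhzzhhzhhzzhhz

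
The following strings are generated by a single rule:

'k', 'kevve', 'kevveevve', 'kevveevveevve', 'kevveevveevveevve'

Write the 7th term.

Each term is the previous one with evve appended.
From kevveevveevveevve, 2 further steps: kevveevveevveevve → kevveevveevveevveevve → (answer).

kevveevveevveevveevveevve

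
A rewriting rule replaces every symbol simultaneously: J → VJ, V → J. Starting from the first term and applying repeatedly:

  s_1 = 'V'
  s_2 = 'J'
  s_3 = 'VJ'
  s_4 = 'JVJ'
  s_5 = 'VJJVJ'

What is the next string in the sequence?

JVJVJJVJ

Rewriting each symbol of VJJVJ: V→J, J→VJ, J→VJ, V→J, J→VJ, which concatenates to J VJ VJ J VJ.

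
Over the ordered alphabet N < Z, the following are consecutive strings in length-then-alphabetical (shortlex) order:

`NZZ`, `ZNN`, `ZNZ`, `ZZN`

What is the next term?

ZZZ

Treat ZZN as a base-2 numeral over the given alphabet and add one, carrying through any trailing Z's.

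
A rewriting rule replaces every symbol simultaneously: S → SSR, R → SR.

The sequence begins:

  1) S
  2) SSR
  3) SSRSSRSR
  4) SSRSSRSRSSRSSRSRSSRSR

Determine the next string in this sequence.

SSRSSRSRSSRSSRSRSSRSRSSRSSRSRSSRSSRSRSSRSRSSRSSRSRSSRSR

Replace each of the 21 characters of SSRSSRSRSSRSSRSRSSRSR in place — SSR SSR SR SSR SSR SR SSR SR SSR SSR SR SSR SSR SR SSR SR SSR SSR SR SSR SR — and concatenate.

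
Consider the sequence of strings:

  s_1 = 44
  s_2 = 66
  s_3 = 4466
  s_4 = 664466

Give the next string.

From term 3 onward, concatenate the second-to-last term with the last: 44·66 = 4466, 66·4466 = 664466, …
So term 5 is 4466·664466.

4466664466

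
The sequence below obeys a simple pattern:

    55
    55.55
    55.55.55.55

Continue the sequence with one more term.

55.55.55.55.55.55.55.55

Every step duplicates the string with '.' between the halves.
One more doubling of 55.55.55.55 gives the answer.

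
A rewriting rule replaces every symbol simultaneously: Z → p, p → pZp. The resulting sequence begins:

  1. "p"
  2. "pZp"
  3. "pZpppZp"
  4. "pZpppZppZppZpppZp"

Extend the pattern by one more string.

φ(pZpppZppZppZpppZp) expands symbol-by-symbol to pZp p pZp pZp pZp p pZp pZp p pZp pZp p pZp pZp pZp p pZp; joining the 17 pieces gives the next term.

pZpppZppZppZpppZppZpppZppZpppZppZppZpppZp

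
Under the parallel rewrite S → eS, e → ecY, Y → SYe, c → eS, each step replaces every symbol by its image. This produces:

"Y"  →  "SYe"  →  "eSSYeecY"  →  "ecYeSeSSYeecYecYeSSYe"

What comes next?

Rewriting the 21 symbols of ecYeSeSSYeecYecYeSSYe one by one yields ecY eS SYe ecY eS ecY eS eS SYe ecY ecY eS SYe ecY eS SYe ecY eS eS SYe ecY; concatenated:

ecYeSSYeecYeSecYeSeSSYeecYecYeSSYeecYeSSYeecYeSeSSYeecY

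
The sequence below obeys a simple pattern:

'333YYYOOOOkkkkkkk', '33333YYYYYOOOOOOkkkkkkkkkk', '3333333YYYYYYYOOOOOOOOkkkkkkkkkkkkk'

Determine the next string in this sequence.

333333333YYYYYYYYYOOOOOOOOOOkkkkkkkkkkkkkkkk

Each string has the form 3^{2n-1} Y^{2n-1} O^{2n} k^{3n+1}, where the shown terms are n = 2, 3, 4.
Setting n = 5 gives 9, 9, 10, 16 characters in each block.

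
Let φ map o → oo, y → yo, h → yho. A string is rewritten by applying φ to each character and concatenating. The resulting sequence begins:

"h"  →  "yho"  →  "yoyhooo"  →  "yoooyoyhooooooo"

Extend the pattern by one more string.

Applying the rule to each of the 15 symbols of yoooyoyhooooooo gives the pieces yo oo oo oo yo oo yo yho oo oo oo oo oo oo oo, which concatenate to the answer.

yoooooooyoooyoyhooooooooooooooo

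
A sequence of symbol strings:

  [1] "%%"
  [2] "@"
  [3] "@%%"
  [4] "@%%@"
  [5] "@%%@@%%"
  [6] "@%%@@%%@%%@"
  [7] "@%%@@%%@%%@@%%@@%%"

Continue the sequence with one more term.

@%%@@%%@%%@@%%@@%%@%%@@%%@%%@

Each term (from the third on) is the previous term followed by the one before it: term 3 = @·%% = @%%.
The next term joins @%%@@%%@%%@@%%@@%% and @%%@@%%@%%@.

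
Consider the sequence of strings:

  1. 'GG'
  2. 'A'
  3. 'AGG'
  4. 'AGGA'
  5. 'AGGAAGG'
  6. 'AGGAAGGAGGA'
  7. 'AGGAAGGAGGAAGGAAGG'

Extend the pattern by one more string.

From term 3 onward, concatenate the last term with the second-to-last: A·GG = AGG, AGG·A = AGGA, …
The next term joins AGGAAGGAGGAAGGAAGG and AGGAAGGAGGA.

AGGAAGGAGGAAGGAAGGAGGAAGGAGGA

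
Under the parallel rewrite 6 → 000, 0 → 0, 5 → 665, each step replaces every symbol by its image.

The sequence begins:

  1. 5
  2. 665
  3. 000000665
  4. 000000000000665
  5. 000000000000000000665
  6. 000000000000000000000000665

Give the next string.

000000000000000000000000000000665

Applying the rule to each of the 27 symbols of 000000000000000000000000665 gives the pieces 0 0 0 0 0 0 0 0 0 0 0 0 0 0 0 0 0 0 0 0 0 0 0 0 000 000 665, which concatenate to the answer.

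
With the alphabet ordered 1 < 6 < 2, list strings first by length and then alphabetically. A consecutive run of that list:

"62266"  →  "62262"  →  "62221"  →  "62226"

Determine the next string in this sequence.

Find the rightmost character of 62226 below 2, bump it to the next letter, and reset everything to its right to 1.

62222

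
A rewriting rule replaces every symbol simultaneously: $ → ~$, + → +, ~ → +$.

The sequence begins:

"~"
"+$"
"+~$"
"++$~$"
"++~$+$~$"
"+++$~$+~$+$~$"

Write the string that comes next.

+++~$+$~$++$~$+~$+$~$

Applying the rule to each of the 13 symbols of +++$~$+~$+$~$ gives the pieces + + + ~$ +$ ~$ + +$ ~$ + ~$ +$ ~$, which concatenate to the answer.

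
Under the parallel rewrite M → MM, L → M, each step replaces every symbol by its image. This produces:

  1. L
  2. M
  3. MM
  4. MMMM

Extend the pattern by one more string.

MMMMMMMM

Rewriting each symbol of MMMM: M→MM, M→MM, M→MM, M→MM, which concatenates to MM MM MM MM.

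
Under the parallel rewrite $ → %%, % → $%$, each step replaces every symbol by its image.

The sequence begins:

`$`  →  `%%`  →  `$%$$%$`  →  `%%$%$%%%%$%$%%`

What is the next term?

Applying the rule to each of the 14 symbols of %%$%$%%%%$%$%% gives the pieces $%$ $%$ %% $%$ %% $%$ $%$ $%$ $%$ %% $%$ %% $%$ $%$, which concatenate to the answer.

$%$$%$%%$%$%%$%$$%$$%$$%$%%$%$%%$%$$%$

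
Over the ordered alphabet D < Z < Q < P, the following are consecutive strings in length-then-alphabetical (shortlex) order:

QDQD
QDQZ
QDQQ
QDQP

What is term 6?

Continuing the enumeration 2 steps past QDQP: QDQP → QDPD → (answer).

QDPZ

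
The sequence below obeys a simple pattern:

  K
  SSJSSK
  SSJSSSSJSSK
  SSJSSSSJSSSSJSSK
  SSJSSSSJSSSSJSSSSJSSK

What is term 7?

SSJSSSSJSSSSJSSSSJSSSSJSSSSJSSK

Every step adds SSJSS at the front: s(k+1) = SSJSS·s(k).
From SSJSSSSJSSSSJSSSSJSSK, 2 further steps: SSJSSSSJSSSSJSSSSJSSK → SSJSSSSJSSSSJSSSSJSSSSJSSK → (answer).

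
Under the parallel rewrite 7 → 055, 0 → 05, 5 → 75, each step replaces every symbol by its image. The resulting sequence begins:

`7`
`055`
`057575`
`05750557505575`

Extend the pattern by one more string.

Rewriting the 14 symbols of 05750557505575 one by one yields 05 75 055 75 05 75 75 055 75 05 75 75 055 75; concatenated:

0575055750575750557505757505575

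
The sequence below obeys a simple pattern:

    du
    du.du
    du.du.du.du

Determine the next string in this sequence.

Each string is two copies of the previous one joined by '.'.
Doubling du.du.du.du with '.' between the halves:

du.du.du.du.du.du.du.du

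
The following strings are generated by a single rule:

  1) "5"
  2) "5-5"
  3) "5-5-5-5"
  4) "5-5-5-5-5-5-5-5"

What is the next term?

Each string is two copies of the previous one joined by '-'.
One more doubling of 5-5-5-5-5-5-5-5 gives the answer.

5-5-5-5-5-5-5-5-5-5-5-5-5-5-5-5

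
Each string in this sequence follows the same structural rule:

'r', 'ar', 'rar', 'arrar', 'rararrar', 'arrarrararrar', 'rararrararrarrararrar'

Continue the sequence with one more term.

Each term (from the third on) is the two preceding terms concatenated in order: term 3 = r·ar = rar.
The next term joins arrarrararrar and rararrararrarrararrar.

arrarrararrarrararrararrarrararrar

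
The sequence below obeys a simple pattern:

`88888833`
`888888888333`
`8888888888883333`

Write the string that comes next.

Reading off run lengths: 8 runs 6, 9, 12; 3 runs 2, 3, 4 — each is linear in n, where the shown terms are n = 2, 3, 4.
At n = 5 the blocks have lengths 15, 5.

88888888888888833333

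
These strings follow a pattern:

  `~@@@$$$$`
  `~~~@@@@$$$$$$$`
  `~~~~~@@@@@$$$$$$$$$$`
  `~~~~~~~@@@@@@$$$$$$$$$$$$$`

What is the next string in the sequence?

~~~~~~~~~@@@@@@@$$$$$$$$$$$$$$$$

The n-th term is 2n-1 ~'s then n+2 @'s then 3n+1 $'s (n = 1, 2, …).
Setting n = 5 gives 9, 7, 16 characters in each block.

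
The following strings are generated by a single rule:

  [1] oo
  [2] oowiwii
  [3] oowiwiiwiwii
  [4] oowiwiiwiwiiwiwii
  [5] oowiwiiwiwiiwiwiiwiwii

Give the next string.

The strings grow by a fixed suffix wiwii each time.
One more step from oowiwiiwiwiiwiwiiwiwii gives the answer.

oowiwiiwiwiiwiwiiwiwiiwiwii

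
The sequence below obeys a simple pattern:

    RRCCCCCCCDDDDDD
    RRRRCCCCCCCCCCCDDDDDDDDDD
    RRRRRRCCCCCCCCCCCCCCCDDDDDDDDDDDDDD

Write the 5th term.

RRRRRRRRRRCCCCCCCCCCCCCCCCCCCCCCCDDDDDDDDDDDDDDDDDDDDDD

Each string has the form R^{2n-2} C^{4n-1} D^{4n-2}, where the shown terms are n = 2, 3, 4.
At n = 6 the blocks have lengths 10, 23, 22.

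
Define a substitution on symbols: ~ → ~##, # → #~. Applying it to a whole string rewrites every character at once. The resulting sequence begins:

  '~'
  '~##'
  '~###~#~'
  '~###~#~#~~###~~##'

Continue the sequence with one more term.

φ(~###~#~#~~###~~##) expands symbol-by-symbol to ~## #~ #~ #~ ~## #~ ~## #~ ~## ~## #~ #~ #~ ~## ~## #~ #~; joining the 17 pieces gives the next term.

~###~#~#~~###~~###~~##~###~#~#~~##~###~#~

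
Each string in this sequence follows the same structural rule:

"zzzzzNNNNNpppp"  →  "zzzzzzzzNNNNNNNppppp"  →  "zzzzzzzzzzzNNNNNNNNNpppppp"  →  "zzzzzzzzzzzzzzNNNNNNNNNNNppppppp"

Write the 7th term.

zzzzzzzzzzzzzzzzzzzzzzzNNNNNNNNNNNNNNNNNpppppppppp

The n-th term is 3n+2 z's then 2n+3 N's then n+3 p's (n = 1, 2, …).
At n = 7 the blocks have lengths 23, 17, 10.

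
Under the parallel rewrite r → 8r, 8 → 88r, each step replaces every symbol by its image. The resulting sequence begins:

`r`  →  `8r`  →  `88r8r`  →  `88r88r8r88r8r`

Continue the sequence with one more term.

88r88r8r88r88r8r88r8r88r88r8r88r8r

Applying the rule to each of the 13 symbols of 88r88r8r88r8r gives the pieces 88r 88r 8r 88r 88r 8r 88r 8r 88r 88r 8r 88r 8r, which concatenate to the answer.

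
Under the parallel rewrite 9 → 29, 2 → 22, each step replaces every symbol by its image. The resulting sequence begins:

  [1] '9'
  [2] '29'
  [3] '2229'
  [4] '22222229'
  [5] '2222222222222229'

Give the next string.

22222222222222222222222222222229

Replace each of the 16 characters of 2222222222222229 in place — 22 22 22 22 22 22 22 22 22 22 22 22 22 22 22 29 — and concatenate.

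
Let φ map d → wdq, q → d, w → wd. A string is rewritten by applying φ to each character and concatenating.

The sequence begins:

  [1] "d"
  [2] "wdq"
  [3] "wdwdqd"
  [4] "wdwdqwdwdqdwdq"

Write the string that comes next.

φ(wdwdqwdwdqdwdq) expands symbol-by-symbol to wd wdq wd wdq d wd wdq wd wdq d wdq wd wdq d; joining the 14 pieces gives the next term.

wdwdqwdwdqdwdwdqwdwdqdwdqwdwdqd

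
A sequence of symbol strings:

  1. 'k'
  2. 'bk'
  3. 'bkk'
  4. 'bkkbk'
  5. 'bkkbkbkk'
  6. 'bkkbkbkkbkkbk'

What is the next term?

bkkbkbkkbkkbkbkkbkbkk

This is a Fibonacci-style word recurrence s(k) = s(k−1)·s(k−2): e.g. bk·k = bkk.
So term 7 is bkkbkbkkbkkbk·bkkbkbkk.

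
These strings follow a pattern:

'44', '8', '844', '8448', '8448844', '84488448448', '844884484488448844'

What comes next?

84488448448844884484488448448

From term 3 onward, concatenate the last term with the second-to-last: 8·44 = 844, 844·8 = 8448, …
So term 8 is 844884484488448844·84488448448.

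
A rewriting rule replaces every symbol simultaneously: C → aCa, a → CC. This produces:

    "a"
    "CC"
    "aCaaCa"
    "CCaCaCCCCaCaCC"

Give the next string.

aCaaCaCCaCaCCaCaaCaaCaaCaCCaCaCCaCaaCa

Applying the rule to each of the 14 symbols of CCaCaCCCCaCaCC gives the pieces aCa aCa CC aCa CC aCa aCa aCa aCa CC aCa CC aCa aCa, which concatenate to the answer.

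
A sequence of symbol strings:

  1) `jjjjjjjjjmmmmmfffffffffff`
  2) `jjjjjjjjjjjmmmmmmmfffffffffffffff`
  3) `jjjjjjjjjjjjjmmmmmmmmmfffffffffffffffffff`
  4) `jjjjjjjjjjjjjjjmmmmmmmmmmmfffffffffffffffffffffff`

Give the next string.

jjjjjjjjjjjjjjjjjmmmmmmmmmmmmmfffffffffffffffffffffffffff

Term n consists of 2n+3 j's, followed by 2n-1 m's, followed by 4n-1 f's, where the shown terms are n = 3, 4, 5, 6.
For the next term, n = 7, so the run lengths are 17, 13, 27.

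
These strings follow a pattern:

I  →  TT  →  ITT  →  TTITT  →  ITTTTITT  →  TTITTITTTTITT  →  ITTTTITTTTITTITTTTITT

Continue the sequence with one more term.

TTITTITTTTITTITTTTITTTTITTITTTTITT

From term 3 onward, concatenate the second-to-last term with the last: I·TT = ITT, TT·ITT = TTITT, …
The next term joins TTITTITTTTITT and ITTTTITTTTITTITTTTITT.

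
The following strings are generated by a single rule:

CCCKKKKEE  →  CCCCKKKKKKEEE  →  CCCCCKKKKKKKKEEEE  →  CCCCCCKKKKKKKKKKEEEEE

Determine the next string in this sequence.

Term n consists of n+1 C's, followed by 2n K's, followed by n E's, where the shown terms are n = 2, 3, 4, 5.
At n = 6 the blocks have lengths 7, 12, 6.

CCCCCCCKKKKKKKKKKKKEEEEEE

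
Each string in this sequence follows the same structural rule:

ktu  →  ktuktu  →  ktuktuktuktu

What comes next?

ktuktuktuktuktuktuktuktu

Every step duplicates the string.
So the next term is two copies of ktuktuktuktu.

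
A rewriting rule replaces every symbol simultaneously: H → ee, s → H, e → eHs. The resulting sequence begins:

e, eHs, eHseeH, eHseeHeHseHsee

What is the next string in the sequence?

eHseeHeHseHseeeHseeHeHseeHeHseHs

Replace each of the 14 characters of eHseeHeHseHsee in place — eHs ee H eHs eHs ee eHs ee H eHs ee H eHs eHs — and concatenate.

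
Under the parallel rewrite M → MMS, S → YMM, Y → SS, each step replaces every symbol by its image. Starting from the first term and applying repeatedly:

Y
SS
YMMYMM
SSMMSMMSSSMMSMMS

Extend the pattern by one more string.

YMMYMMMMSMMSYMMMMSMMSYMMYMMYMMMMSMMSYMMMMSMMSYMM

Replace each of the 16 characters of SSMMSMMSSSMMSMMS in place — YMM YMM MMS MMS YMM MMS MMS YMM YMM YMM MMS MMS YMM MMS MMS YMM — and concatenate.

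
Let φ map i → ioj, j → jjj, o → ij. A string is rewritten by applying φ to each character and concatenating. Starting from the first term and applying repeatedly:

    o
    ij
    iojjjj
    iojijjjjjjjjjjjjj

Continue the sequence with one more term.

Rewriting the 17 symbols of iojijjjjjjjjjjjjj one by one yields ioj ij jjj ioj jjj jjj jjj jjj jjj jjj jjj jjj jjj jjj jjj jjj jjj; concatenated:

iojijjjjiojjjjjjjjjjjjjjjjjjjjjjjjjjjjjjjjjjjjjjjj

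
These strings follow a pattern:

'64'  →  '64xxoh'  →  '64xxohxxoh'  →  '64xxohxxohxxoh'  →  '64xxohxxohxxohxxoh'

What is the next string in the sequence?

64xxohxxohxxohxxohxxoh

Every step adds xxoh to the end: s(k+1) = s(k)·xxoh.
One more step from 64xxohxxohxxohxxoh gives the answer.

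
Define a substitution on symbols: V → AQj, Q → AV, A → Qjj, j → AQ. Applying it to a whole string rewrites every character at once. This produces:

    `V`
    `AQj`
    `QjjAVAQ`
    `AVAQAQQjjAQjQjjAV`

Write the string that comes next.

QjjAQjQjjAVQjjAVAVAQAQQjjAVAQAVAQAQQjjAQj

φ(AVAQAQQjjAQjQjjAV) expands symbol-by-symbol to Qjj AQj Qjj AV Qjj AV AV AQ AQ Qjj AV AQ AV AQ AQ Qjj AQj; joining the 17 pieces gives the next term.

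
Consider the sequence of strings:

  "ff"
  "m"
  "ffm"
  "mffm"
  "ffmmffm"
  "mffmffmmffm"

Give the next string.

This is a Fibonacci-style word recurrence s(k) = s(k−2)·s(k−1): e.g. ff·m = ffm.
Continuing: ffmmffm · mffmffmmffm gives term 7.

ffmmffmmffmffmmffm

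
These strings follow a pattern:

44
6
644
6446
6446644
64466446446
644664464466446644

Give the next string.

This is a Fibonacci-style word recurrence s(k) = s(k−1)·s(k−2): e.g. 6·44 = 644.
Continuing: 644664464466446644 · 64466446446 gives term 8.

64466446446644664464466446446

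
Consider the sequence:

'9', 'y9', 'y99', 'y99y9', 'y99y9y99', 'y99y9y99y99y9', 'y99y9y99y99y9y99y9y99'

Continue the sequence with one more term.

From term 3 onward, concatenate the last term with the second-to-last: y9·9 = y99, y99·y9 = y99y9, …
Continuing: y99y9y99y99y9y99y9y99 · y99y9y99y99y9 gives term 8.

y99y9y99y99y9y99y9y99y99y9y99y99y9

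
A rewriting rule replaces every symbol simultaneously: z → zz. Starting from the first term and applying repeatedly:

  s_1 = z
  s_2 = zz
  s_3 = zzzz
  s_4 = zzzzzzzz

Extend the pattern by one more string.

zzzzzzzzzzzzzzzz

Expanding zzzzzzzz: z→zz, z→zz, z→zz, z→zz, z→zz, z→zz, z→zz, z→zz. Concatenated: zz zz zz zz zz zz zz zz.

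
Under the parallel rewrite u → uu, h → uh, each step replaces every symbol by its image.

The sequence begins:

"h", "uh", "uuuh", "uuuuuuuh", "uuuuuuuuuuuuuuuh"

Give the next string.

Rewriting the 16 symbols of uuuuuuuuuuuuuuuh one by one yields uu uu uu uu uu uu uu uu uu uu uu uu uu uu uu uh; concatenated:

uuuuuuuuuuuuuuuuuuuuuuuuuuuuuuuh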